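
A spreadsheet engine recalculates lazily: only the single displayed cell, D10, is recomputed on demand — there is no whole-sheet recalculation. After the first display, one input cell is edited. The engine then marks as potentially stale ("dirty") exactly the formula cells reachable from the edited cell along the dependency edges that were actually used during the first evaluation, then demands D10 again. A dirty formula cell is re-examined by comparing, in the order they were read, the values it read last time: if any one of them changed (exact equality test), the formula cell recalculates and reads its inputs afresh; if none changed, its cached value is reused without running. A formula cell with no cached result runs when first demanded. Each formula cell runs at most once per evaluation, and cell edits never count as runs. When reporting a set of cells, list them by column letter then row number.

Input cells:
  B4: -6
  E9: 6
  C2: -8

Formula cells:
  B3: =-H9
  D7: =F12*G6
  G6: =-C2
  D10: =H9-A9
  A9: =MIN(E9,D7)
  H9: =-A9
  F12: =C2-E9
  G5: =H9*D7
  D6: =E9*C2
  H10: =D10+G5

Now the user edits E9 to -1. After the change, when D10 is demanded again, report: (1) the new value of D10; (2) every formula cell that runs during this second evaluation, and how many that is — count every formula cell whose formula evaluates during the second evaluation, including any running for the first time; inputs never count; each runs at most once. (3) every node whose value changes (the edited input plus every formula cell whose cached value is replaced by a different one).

First evaluation (everything demanded from the output):
  F12 = -8 - 6 = -14
  G6 = -(-8) = 8
  D7 = -14 * 8 = -112
  A9 = MIN(6, -112) = -112
  H9 = -(-112) = 112
  D10 = 112 - -112 = 224

Propagation after the edit:
  F12: runs — E9 6->-1; result -7.
  D7: runs — F12 -14->-7; result -56.
  A9: runs — E9 6->-1; D7 -112->-56; result -56.
  H9: runs — A9 -112->-56; result 56.
  D10: runs — H9 112->56; A9 -112->-56; result 112.

New value of D10: 112.
Formula cells that run: A9, D7, D10, F12, H9 — 5 in total.
Values that change: A9, D7, D10, E9, F12, H9.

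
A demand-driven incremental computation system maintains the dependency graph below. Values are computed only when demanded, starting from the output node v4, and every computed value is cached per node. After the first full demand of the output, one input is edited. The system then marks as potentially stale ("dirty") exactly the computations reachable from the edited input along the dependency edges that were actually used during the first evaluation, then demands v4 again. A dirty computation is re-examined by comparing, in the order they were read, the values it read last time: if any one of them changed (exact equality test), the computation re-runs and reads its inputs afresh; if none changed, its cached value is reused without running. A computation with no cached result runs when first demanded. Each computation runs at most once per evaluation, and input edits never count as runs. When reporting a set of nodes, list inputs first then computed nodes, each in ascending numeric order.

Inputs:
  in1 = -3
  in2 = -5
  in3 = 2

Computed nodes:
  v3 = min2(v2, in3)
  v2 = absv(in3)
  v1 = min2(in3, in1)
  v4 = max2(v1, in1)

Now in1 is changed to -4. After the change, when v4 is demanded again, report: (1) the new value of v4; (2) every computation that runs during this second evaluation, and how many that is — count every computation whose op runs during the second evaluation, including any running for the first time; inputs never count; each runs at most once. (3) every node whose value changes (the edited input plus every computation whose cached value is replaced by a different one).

First evaluation (everything demanded from the output):
  v1 = min2(2, -3) = -3
  v4 = max2(-3, -3) = -3

Propagation after the edit:
  v1: runs — in1 -3->-4; result -4.
  v4: runs — v1 -3->-4; in1 -3->-4; result -4.

New value of v4: -4.
Computations that run: v1, v4 — 2 in total.
Values that change: in1, v1, v4.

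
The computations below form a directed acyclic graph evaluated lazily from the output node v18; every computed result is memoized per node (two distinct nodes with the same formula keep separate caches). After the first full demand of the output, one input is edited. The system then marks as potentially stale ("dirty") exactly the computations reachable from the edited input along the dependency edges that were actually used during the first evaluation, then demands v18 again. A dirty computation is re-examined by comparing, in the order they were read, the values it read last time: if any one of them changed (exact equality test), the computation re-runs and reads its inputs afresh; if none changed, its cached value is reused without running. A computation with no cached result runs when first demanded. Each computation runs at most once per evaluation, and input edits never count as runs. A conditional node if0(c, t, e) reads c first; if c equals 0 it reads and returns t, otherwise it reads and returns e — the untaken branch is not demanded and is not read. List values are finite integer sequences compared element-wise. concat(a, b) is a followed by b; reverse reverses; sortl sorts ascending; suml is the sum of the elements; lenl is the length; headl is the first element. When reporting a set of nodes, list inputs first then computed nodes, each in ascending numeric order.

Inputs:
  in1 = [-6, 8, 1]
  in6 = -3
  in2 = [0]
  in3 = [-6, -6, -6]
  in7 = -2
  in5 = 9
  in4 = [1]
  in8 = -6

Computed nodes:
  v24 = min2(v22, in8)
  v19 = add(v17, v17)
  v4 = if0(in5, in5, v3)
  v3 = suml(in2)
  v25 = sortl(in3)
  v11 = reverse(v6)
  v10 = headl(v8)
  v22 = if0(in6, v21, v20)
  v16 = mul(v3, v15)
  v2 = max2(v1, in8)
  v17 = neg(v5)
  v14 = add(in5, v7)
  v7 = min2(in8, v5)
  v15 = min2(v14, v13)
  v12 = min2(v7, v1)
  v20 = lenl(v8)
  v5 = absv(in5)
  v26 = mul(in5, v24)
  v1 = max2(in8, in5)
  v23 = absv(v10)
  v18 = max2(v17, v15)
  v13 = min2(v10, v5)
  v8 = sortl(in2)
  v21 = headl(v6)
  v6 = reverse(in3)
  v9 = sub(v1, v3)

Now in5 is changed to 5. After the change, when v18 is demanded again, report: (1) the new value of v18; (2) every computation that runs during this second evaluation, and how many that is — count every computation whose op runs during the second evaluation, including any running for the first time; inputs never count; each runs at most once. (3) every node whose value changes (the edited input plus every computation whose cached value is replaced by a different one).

First demand of the output computes:
  v5 = absv(9) = 9
  v7 = min2(-6, 9) = -6
  v8 = sortl([0]) = [0]
  v10 = headl([0]) = 0
  v13 = min2(0, 9) = 0
  v14 = add(9, -6) = 3
  v15 = min2(3, 0) = 0
  v17 = neg(9) = -9
  v18 = max2(-9, 0) = 0

After the edit, cleaning proceeds:
  v5: a read changed (in5 9->5) — executes, giving 5.
  v7: a read changed (v5 9->5) — executes, giving -6 — identical to its old value.
  v13: a read changed (v5 9->5) — executes, giving 0 — identical to its old value.
  v14: a read changed (in5 9->5) — executes, giving -1.
  v15: a read changed (v14 3->-1) — executes, giving -1.
  v17: a read changed (v5 9->5) — executes, giving -5.
  v18: a read changed (v17 -9->-5; v15 0->-1) — executes, giving -1.

Demanding v18 again yields -1.
7 computations run: v5, v7, v13, v14, v15, v17, v18.
The nodes whose values change: in5, v5, v14, v15, v17, v18.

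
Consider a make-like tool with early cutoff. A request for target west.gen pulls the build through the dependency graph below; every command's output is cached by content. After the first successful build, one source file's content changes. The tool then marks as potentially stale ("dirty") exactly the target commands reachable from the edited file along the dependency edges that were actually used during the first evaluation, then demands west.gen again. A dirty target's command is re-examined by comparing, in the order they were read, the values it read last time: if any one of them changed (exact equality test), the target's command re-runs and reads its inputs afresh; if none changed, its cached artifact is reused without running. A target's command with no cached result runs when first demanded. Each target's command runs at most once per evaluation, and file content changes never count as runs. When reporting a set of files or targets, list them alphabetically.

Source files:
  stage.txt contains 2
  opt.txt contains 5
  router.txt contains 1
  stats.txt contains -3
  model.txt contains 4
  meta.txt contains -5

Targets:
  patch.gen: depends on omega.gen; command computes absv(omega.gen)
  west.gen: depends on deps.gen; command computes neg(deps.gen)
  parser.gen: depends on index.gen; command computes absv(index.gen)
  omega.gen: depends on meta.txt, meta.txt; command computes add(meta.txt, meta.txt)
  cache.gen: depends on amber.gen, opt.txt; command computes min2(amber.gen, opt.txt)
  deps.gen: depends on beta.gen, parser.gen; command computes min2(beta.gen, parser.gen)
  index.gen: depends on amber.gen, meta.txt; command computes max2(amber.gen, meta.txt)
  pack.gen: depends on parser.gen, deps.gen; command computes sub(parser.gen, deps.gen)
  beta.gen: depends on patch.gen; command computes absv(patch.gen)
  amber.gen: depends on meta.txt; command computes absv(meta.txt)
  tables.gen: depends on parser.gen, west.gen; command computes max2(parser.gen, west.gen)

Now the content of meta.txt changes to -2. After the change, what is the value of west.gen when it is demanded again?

Demanding west.gen again yields -2.

First demand of the output computes:
  amber.gen = absv(-5) = 5
  index.gen = max2(5, -5) = 5
  omega.gen = add(-5, -5) = -10
  parser.gen = absv(5) = 5
  patch.gen = absv(-10) = 10
  beta.gen = absv(10) = 10
  deps.gen = min2(10, 5) = 5
  west.gen = neg(5) = -5

After the edit, cleaning proceeds:
  amber.gen: a read changed (meta.txt -5->-2) — executes, giving 2.
  index.gen: a read changed (amber.gen 5->2; meta.txt -5->-2) — executes, giving 2.
  omega.gen: a read changed (meta.txt -5->-2; meta.txt -5->-2) — executes, giving -4.
  parser.gen: a read changed (index.gen 5->2) — executes, giving 2.
  patch.gen: a read changed (omega.gen -10->-4) — executes, giving 4.
  beta.gen: a read changed (patch.gen 10->4) — executes, giving 4.
  deps.gen: a read changed (beta.gen 10->4; parser.gen 5->2) — executes, giving 2.
  west.gen: a read changed (deps.gen 5->2) — executes, giving -2.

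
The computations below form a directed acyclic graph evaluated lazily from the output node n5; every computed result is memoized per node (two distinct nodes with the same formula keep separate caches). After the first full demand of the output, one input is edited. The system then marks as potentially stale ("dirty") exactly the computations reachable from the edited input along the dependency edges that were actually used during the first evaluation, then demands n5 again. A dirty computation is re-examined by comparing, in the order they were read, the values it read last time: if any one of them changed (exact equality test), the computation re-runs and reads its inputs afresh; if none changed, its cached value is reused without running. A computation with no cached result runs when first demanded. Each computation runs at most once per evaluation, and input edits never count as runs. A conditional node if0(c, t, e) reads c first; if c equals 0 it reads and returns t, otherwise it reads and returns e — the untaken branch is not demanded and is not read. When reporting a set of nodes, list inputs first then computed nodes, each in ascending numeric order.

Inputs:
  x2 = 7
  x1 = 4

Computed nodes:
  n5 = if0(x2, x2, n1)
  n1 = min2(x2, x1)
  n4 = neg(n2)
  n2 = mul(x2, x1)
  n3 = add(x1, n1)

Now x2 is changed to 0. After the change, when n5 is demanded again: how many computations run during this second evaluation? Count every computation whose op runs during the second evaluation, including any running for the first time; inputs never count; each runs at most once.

First demand of the output computes:
  n1 = min2(7, 4) = 4
  n5 = if0(x2=7 -> else branch n1) = 4

After the edit, cleaning proceeds:
  n1: stays stale; no demand reaches it after the flip.
  n5: a read changed (x2 7->0) — executes, giving 0.

Note the branch switch — demand abandons n1, which is never re-examined.

1 computations run: n5.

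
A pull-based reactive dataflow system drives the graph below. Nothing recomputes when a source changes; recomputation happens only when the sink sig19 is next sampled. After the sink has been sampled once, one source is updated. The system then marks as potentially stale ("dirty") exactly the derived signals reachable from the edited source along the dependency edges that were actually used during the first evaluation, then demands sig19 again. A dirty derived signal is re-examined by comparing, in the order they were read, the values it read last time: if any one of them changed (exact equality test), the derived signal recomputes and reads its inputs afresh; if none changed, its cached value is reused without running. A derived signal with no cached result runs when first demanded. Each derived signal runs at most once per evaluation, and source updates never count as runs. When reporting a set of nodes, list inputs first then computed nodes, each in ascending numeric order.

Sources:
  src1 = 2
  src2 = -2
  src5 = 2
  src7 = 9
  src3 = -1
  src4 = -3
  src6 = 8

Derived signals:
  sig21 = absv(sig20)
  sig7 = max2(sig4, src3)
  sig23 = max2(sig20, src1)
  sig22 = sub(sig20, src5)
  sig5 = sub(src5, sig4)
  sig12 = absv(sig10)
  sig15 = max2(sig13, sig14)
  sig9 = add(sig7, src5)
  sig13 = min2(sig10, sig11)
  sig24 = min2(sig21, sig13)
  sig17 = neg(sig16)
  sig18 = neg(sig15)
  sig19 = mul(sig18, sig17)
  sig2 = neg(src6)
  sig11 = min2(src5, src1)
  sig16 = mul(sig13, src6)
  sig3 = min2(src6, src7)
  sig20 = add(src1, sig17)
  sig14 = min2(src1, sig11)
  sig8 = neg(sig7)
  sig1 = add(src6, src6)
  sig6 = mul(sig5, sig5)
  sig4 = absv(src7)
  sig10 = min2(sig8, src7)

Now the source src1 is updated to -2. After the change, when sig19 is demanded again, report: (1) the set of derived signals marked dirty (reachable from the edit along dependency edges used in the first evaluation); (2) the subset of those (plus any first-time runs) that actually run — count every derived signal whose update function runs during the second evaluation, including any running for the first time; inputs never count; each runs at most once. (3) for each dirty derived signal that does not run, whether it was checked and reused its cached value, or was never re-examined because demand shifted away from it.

First evaluation (everything demanded from the output):
  sig4 = absv(9) = 9
  sig7 = max2(9, -1) = 9
  sig8 = neg(9) = -9
  sig10 = min2(-9, 9) = -9
  sig11 = min2(2, 2) = 2
  sig13 = min2(-9, 2) = -9
  sig14 = min2(2, 2) = 2
  sig15 = max2(-9, 2) = 2
  sig16 = mul(-9, 8) = -72
  sig17 = neg(-72) = 72
  sig18 = neg(2) = -2
  sig19 = mul(-2, 72) = -144

Propagation after the edit:
  sig11: runs — src1 2->-2; result -2.
  sig13: runs — sig11 2->-2; result -9 (same value as before).
  sig14: runs — src1 2->-2; sig11 2->-2; result -2.
  sig15: runs — sig14 2->-2; result -2.
  sig16: checked — values it read are unchanged (sig13 unchanged, src6 unchanged); reused cached -72 without running.
  sig17: checked — values it read are unchanged (sig16 unchanged); reused cached 72 without running.
  sig18: runs — sig15 2->-2; result 2.
  sig19: runs — sig18 -2->2; result 144.

Key observation: the cutoff stops propagation at sig16 — its inputs' values are unchanged, so it reuses its cache.

Marked dirty: sig11, sig13, sig14, sig15, sig16, sig17, sig18, sig19.
Derived signals that run: sig11, sig13, sig14, sig15, sig18, sig19 — 6 in total.
Checked but reused from cache: sig16, sig17.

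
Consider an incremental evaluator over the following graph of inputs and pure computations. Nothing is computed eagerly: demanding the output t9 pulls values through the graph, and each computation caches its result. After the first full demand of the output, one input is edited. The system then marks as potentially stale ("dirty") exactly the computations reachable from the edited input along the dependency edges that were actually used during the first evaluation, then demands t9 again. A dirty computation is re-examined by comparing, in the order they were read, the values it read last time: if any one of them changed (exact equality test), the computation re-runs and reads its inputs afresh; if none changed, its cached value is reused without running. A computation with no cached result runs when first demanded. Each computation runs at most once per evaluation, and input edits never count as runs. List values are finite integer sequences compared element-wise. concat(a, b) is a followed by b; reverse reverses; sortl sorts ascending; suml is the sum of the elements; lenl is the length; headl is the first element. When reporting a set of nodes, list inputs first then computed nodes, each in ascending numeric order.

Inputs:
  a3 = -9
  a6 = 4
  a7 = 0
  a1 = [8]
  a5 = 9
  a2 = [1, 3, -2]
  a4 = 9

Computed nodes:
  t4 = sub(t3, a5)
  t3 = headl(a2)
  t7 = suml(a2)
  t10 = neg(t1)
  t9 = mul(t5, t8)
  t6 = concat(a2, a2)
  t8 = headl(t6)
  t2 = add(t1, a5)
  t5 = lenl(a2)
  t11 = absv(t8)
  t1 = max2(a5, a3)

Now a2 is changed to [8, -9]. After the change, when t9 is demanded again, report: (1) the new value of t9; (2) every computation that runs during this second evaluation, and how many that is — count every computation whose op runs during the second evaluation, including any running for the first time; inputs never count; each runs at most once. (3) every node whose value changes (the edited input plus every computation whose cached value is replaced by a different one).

Initial pass — values computed on the first demand:
  t5 = lenl([1, 3, -2]) = 3
  t6 = concat([1, 3, -2], [1, 3, -2]) = [1, 3, -2, 1, 3, -2]
  t8 = headl([1, 3, -2, 1, 3, -2]) = 1
  t9 = mul(3, 1) = 3

Second demand — change propagation:
  t5: re-runs because a2 [1, 3, -2]->[8, -9]; new result 2.
  t6: re-runs because a2 [1, 3, -2]->[8, -9]; a2 [1, 3, -2]->[8, -9]; new result [8, -9, 8, -9].
  t8: re-runs because t6 [1, 3, -2, 1, 3, -2]->[8, -9, 8, -9]; new result 8.
  t9: re-runs because t5 3->2; t8 1->8; new result 16.

t9 now evaluates to 16.
Run set: t5, t6, t8, t9 (4 run).
Changed values: a2, t5, t6, t8, t9.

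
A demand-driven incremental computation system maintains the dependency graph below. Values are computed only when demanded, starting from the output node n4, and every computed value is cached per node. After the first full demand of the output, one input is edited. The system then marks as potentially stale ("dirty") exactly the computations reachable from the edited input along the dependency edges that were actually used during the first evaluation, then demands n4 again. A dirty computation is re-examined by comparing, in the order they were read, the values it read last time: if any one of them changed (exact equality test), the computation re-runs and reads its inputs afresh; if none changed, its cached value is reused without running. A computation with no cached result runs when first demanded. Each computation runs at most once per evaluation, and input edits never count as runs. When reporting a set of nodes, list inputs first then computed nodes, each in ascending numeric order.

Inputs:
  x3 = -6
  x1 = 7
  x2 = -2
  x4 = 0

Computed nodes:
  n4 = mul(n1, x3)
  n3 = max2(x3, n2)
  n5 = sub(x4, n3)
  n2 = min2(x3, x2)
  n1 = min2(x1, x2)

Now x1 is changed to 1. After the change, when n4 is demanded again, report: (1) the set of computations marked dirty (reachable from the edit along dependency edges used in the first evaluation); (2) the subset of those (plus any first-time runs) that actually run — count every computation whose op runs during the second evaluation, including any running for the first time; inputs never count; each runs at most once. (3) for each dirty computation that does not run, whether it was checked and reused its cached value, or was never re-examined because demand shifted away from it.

Marked dirty: n1, n4.
Computations that run: n1 — 1 in total.
Checked but reused from cache: n4.
Key observation: the change is absorbed at n1 — it re-runs but produces the same value, and the output's value is unchanged.

First evaluation (everything demanded from the output):
  n1 = min2(7, -2) = -2
  n4 = mul(-2, -6) = 12

Propagation after the edit:
  n1: runs — x1 7->1; result -2 (same value as before).
  n4: checked — values it read are unchanged (n1 unchanged, x3 unchanged); reused cached 12 without running.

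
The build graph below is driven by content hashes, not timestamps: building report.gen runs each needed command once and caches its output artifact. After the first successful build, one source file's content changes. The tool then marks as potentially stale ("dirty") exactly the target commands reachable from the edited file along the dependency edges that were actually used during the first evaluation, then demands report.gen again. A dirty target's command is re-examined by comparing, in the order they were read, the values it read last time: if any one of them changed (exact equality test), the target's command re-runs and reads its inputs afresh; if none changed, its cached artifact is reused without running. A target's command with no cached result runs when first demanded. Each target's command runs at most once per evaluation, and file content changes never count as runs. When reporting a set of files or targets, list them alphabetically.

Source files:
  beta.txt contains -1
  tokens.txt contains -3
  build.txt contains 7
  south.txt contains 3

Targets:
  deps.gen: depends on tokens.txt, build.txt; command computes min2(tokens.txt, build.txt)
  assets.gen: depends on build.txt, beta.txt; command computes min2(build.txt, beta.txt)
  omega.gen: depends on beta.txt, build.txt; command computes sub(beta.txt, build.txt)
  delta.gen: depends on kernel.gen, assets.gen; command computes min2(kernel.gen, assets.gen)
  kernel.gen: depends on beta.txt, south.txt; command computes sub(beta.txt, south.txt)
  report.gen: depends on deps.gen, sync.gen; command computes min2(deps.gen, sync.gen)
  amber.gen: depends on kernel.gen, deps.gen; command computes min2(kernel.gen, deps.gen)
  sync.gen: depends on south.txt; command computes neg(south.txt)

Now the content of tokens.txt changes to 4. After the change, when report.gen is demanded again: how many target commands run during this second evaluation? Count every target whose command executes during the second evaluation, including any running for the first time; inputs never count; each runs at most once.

Initial pass — values computed on the first demand:
  deps.gen = min2(-3, 7) = -3
  sync.gen = neg(3) = -3
  report.gen = min2(-3, -3) = -3

Second demand — change propagation:
  deps.gen: re-runs because tokens.txt -3->4; new result 4.
  report.gen: re-runs because deps.gen -3->4; new result -3 (unchanged).

Run set: deps.gen, report.gen (2 run).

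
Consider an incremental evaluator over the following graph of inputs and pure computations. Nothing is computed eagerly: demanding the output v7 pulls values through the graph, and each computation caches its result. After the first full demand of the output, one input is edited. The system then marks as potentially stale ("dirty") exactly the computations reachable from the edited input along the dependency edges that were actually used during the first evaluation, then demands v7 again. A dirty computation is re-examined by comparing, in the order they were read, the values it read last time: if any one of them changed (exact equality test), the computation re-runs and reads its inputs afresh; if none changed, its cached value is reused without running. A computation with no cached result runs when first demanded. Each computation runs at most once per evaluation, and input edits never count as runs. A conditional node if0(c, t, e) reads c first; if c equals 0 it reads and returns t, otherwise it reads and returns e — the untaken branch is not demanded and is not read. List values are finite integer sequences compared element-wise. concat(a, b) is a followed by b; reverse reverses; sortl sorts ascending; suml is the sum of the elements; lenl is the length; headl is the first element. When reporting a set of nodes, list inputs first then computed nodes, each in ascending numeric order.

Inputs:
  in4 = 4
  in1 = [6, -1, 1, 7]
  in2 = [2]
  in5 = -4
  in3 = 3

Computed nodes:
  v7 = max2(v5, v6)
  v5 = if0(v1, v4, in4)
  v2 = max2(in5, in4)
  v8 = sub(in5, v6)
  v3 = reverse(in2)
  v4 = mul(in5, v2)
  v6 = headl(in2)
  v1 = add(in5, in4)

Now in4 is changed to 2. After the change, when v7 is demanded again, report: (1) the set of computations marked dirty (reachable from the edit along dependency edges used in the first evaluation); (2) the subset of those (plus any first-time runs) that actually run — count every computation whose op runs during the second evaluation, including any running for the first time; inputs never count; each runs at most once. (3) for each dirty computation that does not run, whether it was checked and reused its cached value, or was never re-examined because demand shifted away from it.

Dirty set: v1, v2, v4, v5, v7.
Run set: v1, v5, v7 (3 run).
Left stale — demand moved off them: v2, v4.
The important point: the flipped condition redirects demand; v2, v4 are left stale, never re-checked.

Initial pass — values computed on the first demand:
  v1 = add(-4, 4) = 0
  v2 = max2(-4, 4) = 4
  v4 = mul(-4, 4) = -16
  v5 = if0(v1=0 -> then branch v4) = -16
  v6 = headl([2]) = 2
  v7 = max2(-16, 2) = 2

Second demand — change propagation:
  v1: re-runs because in4 4->2; new result -2.
  v2: dirty yet unreached — the second evaluation never asks for it.
  v4: dirty yet unreached — the second evaluation never asks for it.
  v5: re-runs because v1 0->-2; new result 2.
  v7: re-runs because v5 -16->2; new result 2 (unchanged).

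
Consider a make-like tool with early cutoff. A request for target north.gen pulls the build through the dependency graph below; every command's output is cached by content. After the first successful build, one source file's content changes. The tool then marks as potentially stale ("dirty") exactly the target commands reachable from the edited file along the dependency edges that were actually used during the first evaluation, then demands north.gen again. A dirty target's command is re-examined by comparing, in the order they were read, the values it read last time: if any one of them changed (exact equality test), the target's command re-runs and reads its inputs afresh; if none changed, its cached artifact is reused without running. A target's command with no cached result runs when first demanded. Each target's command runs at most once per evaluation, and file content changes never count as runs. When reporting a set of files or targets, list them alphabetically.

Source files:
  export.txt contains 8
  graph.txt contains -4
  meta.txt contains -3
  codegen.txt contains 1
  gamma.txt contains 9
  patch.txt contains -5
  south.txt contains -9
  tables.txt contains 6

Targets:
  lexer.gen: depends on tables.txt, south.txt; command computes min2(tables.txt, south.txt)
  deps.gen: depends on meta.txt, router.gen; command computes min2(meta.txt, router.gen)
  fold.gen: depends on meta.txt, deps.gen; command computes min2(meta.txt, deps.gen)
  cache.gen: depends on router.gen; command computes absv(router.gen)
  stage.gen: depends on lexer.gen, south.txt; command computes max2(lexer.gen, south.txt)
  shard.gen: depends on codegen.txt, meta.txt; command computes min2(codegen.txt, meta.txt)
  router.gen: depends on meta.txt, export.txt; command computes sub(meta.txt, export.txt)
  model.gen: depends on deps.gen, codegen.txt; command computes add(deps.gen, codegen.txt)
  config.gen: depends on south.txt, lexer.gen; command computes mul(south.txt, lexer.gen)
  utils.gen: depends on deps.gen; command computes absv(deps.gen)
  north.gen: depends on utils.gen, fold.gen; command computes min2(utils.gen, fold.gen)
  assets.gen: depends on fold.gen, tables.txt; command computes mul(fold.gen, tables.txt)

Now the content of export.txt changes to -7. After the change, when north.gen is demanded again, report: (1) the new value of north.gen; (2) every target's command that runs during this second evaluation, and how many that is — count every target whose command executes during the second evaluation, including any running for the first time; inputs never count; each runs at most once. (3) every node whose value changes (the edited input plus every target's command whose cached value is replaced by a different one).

Demanding north.gen again yields -3.
5 target commands run: deps.gen, fold.gen, north.gen, router.gen, utils.gen.
The nodes whose values change: deps.gen, export.txt, fold.gen, north.gen, router.gen, utils.gen.

First demand of the output computes:
  router.gen = sub(-3, 8) = -11
  deps.gen = min2(-3, -11) = -11
  fold.gen = min2(-3, -11) = -11
  utils.gen = absv(-11) = 11
  north.gen = min2(11, -11) = -11

After the edit, cleaning proceeds:
  router.gen: a read changed (export.txt 8->-7) — executes, giving 4.
  deps.gen: a read changed (router.gen -11->4) — executes, giving -3.
  fold.gen: a read changed (deps.gen -11->-3) — executes, giving -3.
  utils.gen: a read changed (deps.gen -11->-3) — executes, giving 3.
  north.gen: a read changed (utils.gen 11->3; fold.gen -11->-3) — executes, giving -3.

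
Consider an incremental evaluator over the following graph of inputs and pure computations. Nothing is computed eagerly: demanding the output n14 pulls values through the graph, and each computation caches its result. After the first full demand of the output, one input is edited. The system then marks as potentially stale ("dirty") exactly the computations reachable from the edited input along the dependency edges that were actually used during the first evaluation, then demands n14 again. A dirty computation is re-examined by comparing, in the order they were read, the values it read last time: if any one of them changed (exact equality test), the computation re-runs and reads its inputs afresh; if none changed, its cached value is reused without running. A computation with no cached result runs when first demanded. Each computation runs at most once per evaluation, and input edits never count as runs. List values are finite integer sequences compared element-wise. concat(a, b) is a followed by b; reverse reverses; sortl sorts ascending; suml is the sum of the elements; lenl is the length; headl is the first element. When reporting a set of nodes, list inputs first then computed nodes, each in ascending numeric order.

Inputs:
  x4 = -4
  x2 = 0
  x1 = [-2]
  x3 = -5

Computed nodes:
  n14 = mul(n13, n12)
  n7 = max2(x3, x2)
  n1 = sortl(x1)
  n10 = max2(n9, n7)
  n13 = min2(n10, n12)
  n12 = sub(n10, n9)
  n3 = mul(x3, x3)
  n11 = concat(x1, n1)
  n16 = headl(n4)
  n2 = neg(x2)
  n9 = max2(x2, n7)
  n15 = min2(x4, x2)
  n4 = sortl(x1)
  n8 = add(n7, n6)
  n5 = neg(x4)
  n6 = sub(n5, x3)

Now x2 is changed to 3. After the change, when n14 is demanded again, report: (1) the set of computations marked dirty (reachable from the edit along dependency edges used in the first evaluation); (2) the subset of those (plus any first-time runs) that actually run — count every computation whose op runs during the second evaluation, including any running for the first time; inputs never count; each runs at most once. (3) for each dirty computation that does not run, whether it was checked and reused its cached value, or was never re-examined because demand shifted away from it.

Initial pass — values computed on the first demand:
  n7 = max2(-5, 0) = 0
  n9 = max2(0, 0) = 0
  n10 = max2(0, 0) = 0
  n12 = sub(0, 0) = 0
  n13 = min2(0, 0) = 0
  n14 = mul(0, 0) = 0

Second demand — change propagation:
  n7: re-runs because x2 0->3; new result 3.
  n9: re-runs because x2 0->3; n7 0->3; new result 3.
  n10: re-runs because n9 0->3; n7 0->3; new result 3.
  n12: re-runs because n10 0->3; n9 0->3; new result 0 (unchanged).
  n13: re-runs because n10 0->3; new result 0 (unchanged).
  n14: re-examined; everything it read last time is the same (n13 unchanged, n12 unchanged) — cache 0 kept, no run.

The important point: at n14 every value read last time is unchanged, so the dirty flag clears without a run.

Dirty set: n7, n9, n10, n12, n13, n14.
Run set: n7, n9, n10, n12, n13 (5 run).
Re-examined without running (cache reused): n14.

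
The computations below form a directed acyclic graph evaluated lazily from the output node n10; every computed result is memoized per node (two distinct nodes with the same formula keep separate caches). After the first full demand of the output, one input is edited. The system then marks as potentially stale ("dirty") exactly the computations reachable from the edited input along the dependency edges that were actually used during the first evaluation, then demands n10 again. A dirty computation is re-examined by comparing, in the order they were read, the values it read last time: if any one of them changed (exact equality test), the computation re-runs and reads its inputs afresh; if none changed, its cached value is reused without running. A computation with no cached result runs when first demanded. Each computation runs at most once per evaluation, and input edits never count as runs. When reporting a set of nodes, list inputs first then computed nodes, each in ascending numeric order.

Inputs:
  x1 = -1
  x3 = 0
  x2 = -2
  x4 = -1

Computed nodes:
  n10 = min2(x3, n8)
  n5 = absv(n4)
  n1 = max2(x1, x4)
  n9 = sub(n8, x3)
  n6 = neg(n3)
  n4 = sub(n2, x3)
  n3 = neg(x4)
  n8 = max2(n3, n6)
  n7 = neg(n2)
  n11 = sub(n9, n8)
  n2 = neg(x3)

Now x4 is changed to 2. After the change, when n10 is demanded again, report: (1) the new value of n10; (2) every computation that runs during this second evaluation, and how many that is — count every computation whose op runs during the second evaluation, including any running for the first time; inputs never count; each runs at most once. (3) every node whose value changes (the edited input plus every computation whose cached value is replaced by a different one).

Demanding n10 again yields 0.
4 computations run: n3, n6, n8, n10.
The nodes whose values change: x4, n3, n6, n8.

First demand of the output computes:
  n3 = neg(-1) = 1
  n6 = neg(1) = -1
  n8 = max2(1, -1) = 1
  n10 = min2(0, 1) = 0

After the edit, cleaning proceeds:
  n3: a read changed (x4 -1->2) — executes, giving -2.
  n6: a read changed (n3 1->-2) — executes, giving 2.
  n8: a read changed (n3 1->-2; n6 -1->2) — executes, giving 2.
  n10: a read changed (n8 1->2) — executes, giving 0 — identical to its old value.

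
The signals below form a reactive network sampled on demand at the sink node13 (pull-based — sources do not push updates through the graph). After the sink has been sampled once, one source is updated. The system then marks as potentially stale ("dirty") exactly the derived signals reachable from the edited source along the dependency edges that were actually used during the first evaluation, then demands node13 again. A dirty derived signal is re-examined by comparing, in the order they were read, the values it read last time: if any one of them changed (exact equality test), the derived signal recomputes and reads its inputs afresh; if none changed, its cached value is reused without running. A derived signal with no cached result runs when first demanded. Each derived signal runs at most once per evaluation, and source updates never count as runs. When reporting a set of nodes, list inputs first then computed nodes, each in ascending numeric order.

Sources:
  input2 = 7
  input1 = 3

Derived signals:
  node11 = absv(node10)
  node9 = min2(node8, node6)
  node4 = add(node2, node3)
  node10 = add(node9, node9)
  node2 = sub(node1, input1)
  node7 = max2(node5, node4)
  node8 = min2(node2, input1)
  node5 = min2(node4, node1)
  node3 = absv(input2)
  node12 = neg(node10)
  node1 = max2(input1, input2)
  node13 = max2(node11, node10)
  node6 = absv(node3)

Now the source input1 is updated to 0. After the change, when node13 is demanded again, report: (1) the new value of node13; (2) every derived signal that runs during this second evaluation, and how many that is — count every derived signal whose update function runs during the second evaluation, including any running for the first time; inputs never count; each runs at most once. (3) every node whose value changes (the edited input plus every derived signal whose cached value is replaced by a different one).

node13 now evaluates to 0.
Run set: node1, node2, node8, node9, node10, node11, node13 (7 run).
Changed values: input1, node2, node8, node9, node10, node11, node13.

Initial pass — values computed on the first demand:
  node1 = max2(3, 7) = 7
  node2 = sub(7, 3) = 4
  node3 = absv(7) = 7
  node6 = absv(7) = 7
  node8 = min2(4, 3) = 3
  node9 = min2(3, 7) = 3
  node10 = add(3, 3) = 6
  node11 = absv(6) = 6
  node13 = max2(6, 6) = 6

Second demand — change propagation:
  node1: re-runs because input1 3->0; new result 7 (unchanged).
  node2: re-runs because input1 3->0; new result 7.
  node8: re-runs because node2 4->7; input1 3->0; new result 0.
  node9: re-runs because node8 3->0; new result 0.
  node10: re-runs because node9 3->0; node9 3->0; new result 0.
  node11: re-runs because node10 6->0; new result 0.
  node13: re-runs because node11 6->0; node10 6->0; new result 0.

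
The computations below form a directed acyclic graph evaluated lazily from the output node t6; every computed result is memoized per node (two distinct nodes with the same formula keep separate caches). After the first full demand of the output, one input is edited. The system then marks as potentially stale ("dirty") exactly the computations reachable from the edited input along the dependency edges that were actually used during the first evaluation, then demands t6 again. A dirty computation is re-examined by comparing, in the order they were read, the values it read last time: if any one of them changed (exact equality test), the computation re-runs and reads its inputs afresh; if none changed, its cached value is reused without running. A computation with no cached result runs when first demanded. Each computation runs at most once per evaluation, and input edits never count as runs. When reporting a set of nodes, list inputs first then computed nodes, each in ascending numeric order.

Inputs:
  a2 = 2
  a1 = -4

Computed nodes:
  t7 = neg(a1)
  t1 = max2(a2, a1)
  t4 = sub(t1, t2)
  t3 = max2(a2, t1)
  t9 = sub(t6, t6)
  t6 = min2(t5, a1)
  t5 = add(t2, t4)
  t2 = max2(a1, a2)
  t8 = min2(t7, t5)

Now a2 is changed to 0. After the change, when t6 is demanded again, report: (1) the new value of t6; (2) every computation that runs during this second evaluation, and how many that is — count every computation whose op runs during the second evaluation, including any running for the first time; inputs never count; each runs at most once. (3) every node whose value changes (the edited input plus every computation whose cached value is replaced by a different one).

First demand of the output computes:
  t1 = max2(2, -4) = 2
  t2 = max2(-4, 2) = 2
  t4 = sub(2, 2) = 0
  t5 = add(2, 0) = 2
  t6 = min2(2, -4) = -4

After the edit, cleaning proceeds:
  t1: a read changed (a2 2->0) — executes, giving 0.
  t2: a read changed (a2 2->0) — executes, giving 0.
  t4: a read changed (t1 2->0; t2 2->0) — executes, giving 0 — identical to its old value.
  t5: a read changed (t2 2->0) — executes, giving 0.
  t6: a read changed (t5 2->0) — executes, giving -4 — identical to its old value.

Demanding t6 again yields -4.
5 computations run: t1, t2, t4, t5, t6.
The nodes whose values change: a2, t1, t2, t5.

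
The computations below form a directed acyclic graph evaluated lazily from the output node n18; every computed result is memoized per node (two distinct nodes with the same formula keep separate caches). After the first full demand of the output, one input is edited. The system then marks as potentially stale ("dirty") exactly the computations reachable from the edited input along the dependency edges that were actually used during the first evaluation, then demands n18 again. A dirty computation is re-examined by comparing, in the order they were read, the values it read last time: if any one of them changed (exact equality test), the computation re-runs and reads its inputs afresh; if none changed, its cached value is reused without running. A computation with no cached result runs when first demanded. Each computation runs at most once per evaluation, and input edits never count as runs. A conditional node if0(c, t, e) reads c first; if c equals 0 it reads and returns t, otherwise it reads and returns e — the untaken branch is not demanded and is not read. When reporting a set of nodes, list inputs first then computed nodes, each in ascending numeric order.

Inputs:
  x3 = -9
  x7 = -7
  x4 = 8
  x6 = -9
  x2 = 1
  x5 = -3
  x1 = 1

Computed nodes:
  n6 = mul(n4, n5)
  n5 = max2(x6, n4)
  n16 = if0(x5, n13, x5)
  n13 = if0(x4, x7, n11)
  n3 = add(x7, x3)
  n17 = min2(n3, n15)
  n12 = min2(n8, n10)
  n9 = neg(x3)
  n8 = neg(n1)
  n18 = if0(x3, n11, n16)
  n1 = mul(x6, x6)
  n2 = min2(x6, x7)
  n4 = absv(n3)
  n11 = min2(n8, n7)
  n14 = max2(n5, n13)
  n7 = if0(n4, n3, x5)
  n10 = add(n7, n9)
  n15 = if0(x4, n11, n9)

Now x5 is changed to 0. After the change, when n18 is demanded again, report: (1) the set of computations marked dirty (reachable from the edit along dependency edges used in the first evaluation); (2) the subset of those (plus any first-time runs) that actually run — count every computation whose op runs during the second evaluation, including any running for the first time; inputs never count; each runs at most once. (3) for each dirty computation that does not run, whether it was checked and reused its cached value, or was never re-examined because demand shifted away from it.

First demand of the output computes:
  n16 = if0(x5=-3 -> else branch x5) = -3
  n18 = if0(x3=-9 -> else branch n16) = -3

After the edit, cleaning proceeds:
  n1: had never run; runs now, result 81.
  n3: had never run; runs now, result -16.
  n4: had never run; runs now, result 16.
  n7: had never run; runs now, result 0.
  n8: had never run; runs now, result -81.
  n11: had never run; runs now, result -81.
  n13: had never run; runs now, result -81.
  n16: a read changed (x5 -3->0; x5 -3->0) — executes, giving -81.
  n18: a read changed (n16 -3->-81) — executes, giving -81.

Note the branch switch — n1, n3, n4, n7, n8, n11, n13 had no cache and run now for the first time.

The edit dirties: n16, n18.
9 computations run: n1, n3, n4, n7, n8, n11, n13, n16, n18.
No dirty computation escaped a run.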